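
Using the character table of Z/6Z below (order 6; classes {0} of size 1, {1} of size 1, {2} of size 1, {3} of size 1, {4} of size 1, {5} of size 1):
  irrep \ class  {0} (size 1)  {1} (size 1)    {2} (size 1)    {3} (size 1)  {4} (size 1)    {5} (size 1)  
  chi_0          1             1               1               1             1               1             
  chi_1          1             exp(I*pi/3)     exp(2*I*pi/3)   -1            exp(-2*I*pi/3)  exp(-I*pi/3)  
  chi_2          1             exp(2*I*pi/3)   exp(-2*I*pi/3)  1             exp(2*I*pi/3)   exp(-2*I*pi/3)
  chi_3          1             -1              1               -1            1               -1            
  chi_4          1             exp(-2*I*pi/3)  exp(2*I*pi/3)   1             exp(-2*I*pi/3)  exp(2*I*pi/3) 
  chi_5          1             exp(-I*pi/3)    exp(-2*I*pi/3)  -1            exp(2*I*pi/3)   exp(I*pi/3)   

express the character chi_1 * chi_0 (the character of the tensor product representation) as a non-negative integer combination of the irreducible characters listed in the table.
chi_1 tensor chi_0 = chi_1 (all other irreducibles have multiplicity 0).

Explanation: The character of a tensor product is the pointwise product (chi_1 * chi_0)(C) = chi_1(C) * chi_0(C):
  {0}: (1)*(1), {1}: (exp(I*pi/3))*(1), {2}: (exp(2*I*pi/3))*(1), {3}: (-1)*(1), {4}: (exp(-2*I*pi/3))*(1), {5}: (exp(-I*pi/3))*(1)
so (chi_1 * chi_0) takes values
  {0} -> 1, {1} -> exp(I*pi/3), {2} -> exp(2*I*pi/3), {3} -> -1, {4} -> exp(-2*I*pi/3), {5} -> exp(-I*pi/3).
Now take the inner product of this character with each irreducible chi from the table, <chi_1*chi_0, chi> = (1/6) sum_C |C| (chi_1*chi_0)(C) conj(chi(C)):
  <chi_1*chi_0, chi_0> = (1/6)[1*(1)*conj(1) + 1*(exp(I*pi/3))*conj(1) + 1*(exp(2*I*pi/3))*conj(1) + 1*(-1)*conj(1) + 1*(exp(-2*I*pi/3))*conj(1) + 1*(exp(-I*pi/3))*conj(1)]
      = (1/6)[(1) + (exp(I*pi/3)) + (exp(2*I*pi/3)) + (-1) + (exp(-2*I*pi/3)) + (exp(-I*pi/3))] = 0/6 = 0
  <chi_1*chi_0, chi_1> = (1/6)[1*(1)*conj(1) + 1*(exp(I*pi/3))*conj(exp(I*pi/3)) + 1*(exp(2*I*pi/3))*conj(exp(2*I*pi/3)) + 1*(-1)*conj(-1) + 1*(exp(-2*I*pi/3))*conj(exp(-2*I*pi/3)) + 1*(exp(-I*pi/3))*conj(exp(-I*pi/3))]
      = (1/6)[(1) + (1) + (1) + (1) + (1) + (1)] = 6/6 = 1
  <chi_1*chi_0, chi_2> = (1/6)[1*(1)*conj(1) + 1*(exp(I*pi/3))*conj(exp(2*I*pi/3)) + 1*(exp(2*I*pi/3))*conj(exp(-2*I*pi/3)) + 1*(-1)*conj(1) + 1*(exp(-2*I*pi/3))*conj(exp(2*I*pi/3)) + 1*(exp(-I*pi/3))*conj(exp(-2*I*pi/3))]
      = (1/6)[(1) + (exp(-I*pi/3)) + (exp(-2*I*pi/3)) + (-1) + (exp(2*I*pi/3)) + (exp(I*pi/3))] = 0/6 = 0
  <chi_1*chi_0, chi_3> = (1/6)[1*(1)*conj(1) + 1*(exp(I*pi/3))*conj(-1) + 1*(exp(2*I*pi/3))*conj(1) + 1*(-1)*conj(-1) + 1*(exp(-2*I*pi/3))*conj(1) + 1*(exp(-I*pi/3))*conj(-1)]
      = (1/6)[(1) + (-exp(I*pi/3)) + (exp(2*I*pi/3)) + (1) + (exp(-2*I*pi/3)) + (-exp(-I*pi/3))] = 0/6 = 0
  <chi_1*chi_0, chi_4> = (1/6)[1*(1)*conj(1) + 1*(exp(I*pi/3))*conj(exp(-2*I*pi/3)) + 1*(exp(2*I*pi/3))*conj(exp(2*I*pi/3)) + 1*(-1)*conj(1) + 1*(exp(-2*I*pi/3))*conj(exp(-2*I*pi/3)) + 1*(exp(-I*pi/3))*conj(exp(2*I*pi/3))]
      = (1/6)[(1) + (-1) + (1) + (-1) + (1) + (-1)] = 0/6 = 0
  <chi_1*chi_0, chi_5> = (1/6)[1*(1)*conj(1) + 1*(exp(I*pi/3))*conj(exp(-I*pi/3)) + 1*(exp(2*I*pi/3))*conj(exp(-2*I*pi/3)) + 1*(-1)*conj(-1) + 1*(exp(-2*I*pi/3))*conj(exp(2*I*pi/3)) + 1*(exp(-I*pi/3))*conj(exp(I*pi/3))]
      = (1/6)[(1) + (exp(2*I*pi/3)) + (exp(-2*I*pi/3)) + (1) + (exp(2*I*pi/3)) + (exp(-2*I*pi/3))] = 0/6 = 0
(Exp terms are combined using exp(i*s)*conj(exp(i*t)) = exp(i*(s-t)), and sums of them are collapsed using the identity that for every m > 1 the m distinct m-th roots of unity sum to 0, e.g. 1 + exp(2*I*pi/3) + exp(-2*I*pi/3) = 0.)
Hence the multiplicities are chi_1: 1. Dimension check: dim(chi_1)*dim(chi_0) = 1*1 = 1 and sum (mult * dim) = 1*1 = 1.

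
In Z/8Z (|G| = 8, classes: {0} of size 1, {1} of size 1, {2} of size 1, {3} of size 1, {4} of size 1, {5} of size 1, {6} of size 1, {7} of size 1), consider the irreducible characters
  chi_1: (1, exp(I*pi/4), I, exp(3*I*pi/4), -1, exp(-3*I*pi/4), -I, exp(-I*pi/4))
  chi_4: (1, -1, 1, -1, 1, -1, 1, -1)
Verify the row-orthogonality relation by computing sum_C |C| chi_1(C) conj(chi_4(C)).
Sum = 0; so <chi_1, chi_4> = 0 (distinct irreducibles are orthogonal).

Solution. Compute term by term over conjugacy classes (|C| * chi_1(C) * conj(chi_4(C))):
  1*(1)*conj(1) + 1*(exp(I*pi/4))*conj(-1) + 1*(I)*conj(1) + 1*(exp(3*I*pi/4))*conj(-1) + 1*(-1)*conj(1) + 1*(exp(-3*I*pi/4))*conj(-1) + 1*(-I)*conj(1) + 1*(exp(-I*pi/4))*conj(-1)
  = (1) + (-exp(I*pi/4)) + (I) + (-exp(3*I*pi/4)) + (-1) + (-exp(-3*I*pi/4)) + (-I) + (-exp(-I*pi/4))
  = 0.
(Exp terms are combined using exp(i*s)*conj(exp(i*t)) = exp(i*(s-t)), and sums of them are collapsed using the identity that for every m > 1 the m distinct m-th roots of unity sum to 0, e.g. 1 + exp(2*I*pi/3) + exp(-2*I*pi/3) = 0.)
Dividing by |G| = 8 gives 0/8 = 0, matching the row-orthogonality relation <chi_1, chi_4> = [chi_1 = chi_4].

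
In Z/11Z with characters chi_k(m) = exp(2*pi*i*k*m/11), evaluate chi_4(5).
chi_4(5) = zeta_11^20 = exp(-4*I*pi/11)

Reasoning: chi_4(5) = zeta_11^(4*5) = zeta_11^20. Since zeta_11^11 = 1, this equals zeta_11^9 = exp(2*pi*i*9/11) = exp(-4*I*pi/11).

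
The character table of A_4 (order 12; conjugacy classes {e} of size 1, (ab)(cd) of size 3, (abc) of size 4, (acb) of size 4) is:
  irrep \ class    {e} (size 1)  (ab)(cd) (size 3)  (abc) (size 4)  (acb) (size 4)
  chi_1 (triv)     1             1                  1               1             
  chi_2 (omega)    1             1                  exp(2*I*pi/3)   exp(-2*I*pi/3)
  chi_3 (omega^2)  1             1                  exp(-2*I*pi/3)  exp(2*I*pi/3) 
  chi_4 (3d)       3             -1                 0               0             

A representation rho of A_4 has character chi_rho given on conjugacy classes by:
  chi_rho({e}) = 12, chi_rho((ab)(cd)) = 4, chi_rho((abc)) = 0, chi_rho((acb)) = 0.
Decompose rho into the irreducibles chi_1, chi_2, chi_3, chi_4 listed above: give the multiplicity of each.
Multiplicities: chi_1: 2, chi_2: 2, chi_3: 2, chi_4: 2.

Working: Use <chi_rho, chi> = (1/|G|) sum_C |C| * chi_rho(C) * conj(chi(C)) with |G| = 12 for each irreducible chi in the table:
  <chi_rho, chi_1> = (1/12)[1*(12)*conj(1) + 3*(4)*conj(1) + 4*(0)*conj(1) + 4*(0)*conj(1)]
      = (1/12)[(12) + (12) + (0) + (0)] = 24/12 = 2
  <chi_rho, chi_2> = (1/12)[1*(12)*conj(1) + 3*(4)*conj(1) + 4*(0)*conj(exp(2*I*pi/3)) + 4*(0)*conj(exp(-2*I*pi/3))]
      = (1/12)[(12) + (12) + (0) + (0)] = 24/12 = 2
  <chi_rho, chi_3> = (1/12)[1*(12)*conj(1) + 3*(4)*conj(1) + 4*(0)*conj(exp(-2*I*pi/3)) + 4*(0)*conj(exp(2*I*pi/3))]
      = (1/12)[(12) + (12) + (0) + (0)] = 24/12 = 2
  <chi_rho, chi_4> = (1/12)[1*(12)*conj(3) + 3*(4)*conj(-1) + 4*(0)*conj(0) + 4*(0)*conj(0)]
      = (1/12)[(36) + (-12) + (0) + (0)] = 24/12 = 2
(Exp terms are combined using exp(i*s)*conj(exp(i*t)) = exp(i*(s-t)), and sums of them are collapsed using the identity that for every m > 1 the m distinct m-th roots of unity sum to 0, e.g. 1 + exp(2*I*pi/3) + exp(-2*I*pi/3) = 0.)
Dimension check: dim(rho) = sum (mult * dim) = 2*1 + 2*1 + 2*1 + 2*3 = 12 = chi_rho(e) = 12.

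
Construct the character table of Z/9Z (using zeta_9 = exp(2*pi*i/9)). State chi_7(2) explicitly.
Character table of Z/9Z (irreps indexed chi_0,...,chi_8 with chi_k(m) = zeta_9^(k*m), zeta_9 = exp(2*pi*i/9)):
  irrep \ class  {0} (size 1)  {1} (size 1)    {2} (size 1)    {3} (size 1)    {4} (size 1)    {5} (size 1)    {6} (size 1)    {7} (size 1)    {8} (size 1)  
  chi_0          1             1               1               1               1               1               1               1               1             
  chi_1          1             exp(2*I*pi/9)   exp(4*I*pi/9)   exp(2*I*pi/3)   exp(8*I*pi/9)   exp(-8*I*pi/9)  exp(-2*I*pi/3)  exp(-4*I*pi/9)  exp(-2*I*pi/9)
  chi_2          1             exp(4*I*pi/9)   exp(8*I*pi/9)   exp(-2*I*pi/3)  exp(-2*I*pi/9)  exp(2*I*pi/9)   exp(2*I*pi/3)   exp(-8*I*pi/9)  exp(-4*I*pi/9)
  chi_3          1             exp(2*I*pi/3)   exp(-2*I*pi/3)  1               exp(2*I*pi/3)   exp(-2*I*pi/3)  1               exp(2*I*pi/3)   exp(-2*I*pi/3)
  chi_4          1             exp(8*I*pi/9)   exp(-2*I*pi/9)  exp(2*I*pi/3)   exp(-4*I*pi/9)  exp(4*I*pi/9)   exp(-2*I*pi/3)  exp(2*I*pi/9)   exp(-8*I*pi/9)
  chi_5          1             exp(-8*I*pi/9)  exp(2*I*pi/9)   exp(-2*I*pi/3)  exp(4*I*pi/9)   exp(-4*I*pi/9)  exp(2*I*pi/3)   exp(-2*I*pi/9)  exp(8*I*pi/9) 
  chi_6          1             exp(-2*I*pi/3)  exp(2*I*pi/3)   1               exp(-2*I*pi/3)  exp(2*I*pi/3)   1               exp(-2*I*pi/3)  exp(2*I*pi/3) 
  chi_7          1             exp(-4*I*pi/9)  exp(-8*I*pi/9)  exp(2*I*pi/3)   exp(2*I*pi/9)   exp(-2*I*pi/9)  exp(-2*I*pi/3)  exp(8*I*pi/9)   exp(4*I*pi/9) 
  chi_8          1             exp(-2*I*pi/9)  exp(-4*I*pi/9)  exp(-2*I*pi/3)  exp(-8*I*pi/9)  exp(8*I*pi/9)   exp(2*I*pi/3)   exp(4*I*pi/9)   exp(2*I*pi/9) 

Spot check: chi_7(2) = zeta_9^(7*2) = zeta_9^14 = exp(-8*I*pi/9).

Derivation: Z/9Z is abelian, so all 9 irreducible complex representations are 1-dimensional. They are given by chi_k(m) = zeta_9^(k*m) for k = 0,...,8. Row orthogonality: sum_m chi_k(m) conj(chi_l(m)) = 9 * [k = l].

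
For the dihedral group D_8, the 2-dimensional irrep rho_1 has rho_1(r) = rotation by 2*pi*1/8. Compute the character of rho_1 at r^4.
chi_{rho_1}(r^4) = 2*cos(2*pi*1*4/8) = -2

Reasoning: rho_1(r^4) is rotation by angle 2*pi*1*4/8, whose trace is 2*cos(2*pi*1*4/8) = -2.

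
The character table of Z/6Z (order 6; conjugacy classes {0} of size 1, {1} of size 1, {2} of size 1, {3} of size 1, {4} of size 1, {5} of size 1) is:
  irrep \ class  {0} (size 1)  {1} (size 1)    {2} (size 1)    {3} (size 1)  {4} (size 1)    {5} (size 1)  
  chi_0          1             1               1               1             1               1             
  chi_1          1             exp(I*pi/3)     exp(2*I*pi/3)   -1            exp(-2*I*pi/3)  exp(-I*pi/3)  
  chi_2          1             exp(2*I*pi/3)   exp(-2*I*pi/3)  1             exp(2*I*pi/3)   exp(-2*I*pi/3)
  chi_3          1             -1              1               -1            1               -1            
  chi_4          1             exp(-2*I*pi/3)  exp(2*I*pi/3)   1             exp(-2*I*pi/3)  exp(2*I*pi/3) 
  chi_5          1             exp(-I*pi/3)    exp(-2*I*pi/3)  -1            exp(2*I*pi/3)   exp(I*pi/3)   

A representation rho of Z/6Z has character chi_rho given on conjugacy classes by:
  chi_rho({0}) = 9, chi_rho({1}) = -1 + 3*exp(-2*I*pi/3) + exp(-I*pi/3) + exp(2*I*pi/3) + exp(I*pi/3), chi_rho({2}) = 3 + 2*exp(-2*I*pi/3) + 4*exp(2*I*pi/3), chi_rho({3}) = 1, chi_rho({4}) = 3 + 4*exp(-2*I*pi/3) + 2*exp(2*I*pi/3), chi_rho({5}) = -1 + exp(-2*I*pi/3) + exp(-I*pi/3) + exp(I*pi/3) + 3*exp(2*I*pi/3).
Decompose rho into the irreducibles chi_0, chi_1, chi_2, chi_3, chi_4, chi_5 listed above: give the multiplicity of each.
Multiplicities: chi_0: 1, chi_1: 1, chi_2: 1, chi_3: 2, chi_4: 3, chi_5: 1.

Derivation: Use <chi_rho, chi> = (1/|G|) sum_C |C| * chi_rho(C) * conj(chi(C)) with |G| = 6 for each irreducible chi in the table:
  <chi_rho, chi_0> = (1/6)[1*(9)*conj(1) + 1*(-1 + 3*exp(-2*I*pi/3) + exp(-I*pi/3) + exp(2*I*pi/3) + exp(I*pi/3))*conj(1) + 1*(3 + 2*exp(-2*I*pi/3) + 4*exp(2*I*pi/3))*conj(1) + 1*(1)*conj(1) + 1*(3 + 4*exp(-2*I*pi/3) + 2*exp(2*I*pi/3))*conj(1) + 1*(-1 + exp(-2*I*pi/3) + exp(-I*pi/3) + exp(I*pi/3) + 3*exp(2*I*pi/3))*conj(1)]
      = (1/6)[(9) + (-1 + 3*exp(-2*I*pi/3) + exp(-I*pi/3) + exp(2*I*pi/3) + exp(I*pi/3)) + (3 + 2*exp(-2*I*pi/3) + 4*exp(2*I*pi/3)) + (1) + (3 + 4*exp(-2*I*pi/3) + 2*exp(2*I*pi/3)) + (-1 + exp(-2*I*pi/3) + exp(-I*pi/3) + exp(I*pi/3) + 3*exp(2*I*pi/3))] = 6/6 = 1
  <chi_rho, chi_1> = (1/6)[1*(9)*conj(1) + 1*(-1 + 3*exp(-2*I*pi/3) + exp(-I*pi/3) + exp(2*I*pi/3) + exp(I*pi/3))*conj(exp(I*pi/3)) + 1*(3 + 2*exp(-2*I*pi/3) + 4*exp(2*I*pi/3))*conj(exp(2*I*pi/3)) + 1*(1)*conj(-1) + 1*(3 + 4*exp(-2*I*pi/3) + 2*exp(2*I*pi/3))*conj(exp(-2*I*pi/3)) + 1*(-1 + exp(-2*I*pi/3) + exp(-I*pi/3) + exp(I*pi/3) + 3*exp(2*I*pi/3))*conj(exp(-I*pi/3))]
      = (1/6)[(9) + (-2 + exp(-2*I*pi/3) - exp(-I*pi/3) + exp(I*pi/3)) + (4 + 3*exp(-2*I*pi/3) + 2*exp(2*I*pi/3)) + (-1) + (4 + 2*exp(-2*I*pi/3) + 3*exp(2*I*pi/3)) + (-2 - exp(I*pi/3) + exp(-I*pi/3) + exp(2*I*pi/3))] = 6/6 = 1
  <chi_rho, chi_2> = (1/6)[1*(9)*conj(1) + 1*(-1 + 3*exp(-2*I*pi/3) + exp(-I*pi/3) + exp(2*I*pi/3) + exp(I*pi/3))*conj(exp(2*I*pi/3)) + 1*(3 + 2*exp(-2*I*pi/3) + 4*exp(2*I*pi/3))*conj(exp(-2*I*pi/3)) + 1*(1)*conj(1) + 1*(3 + 4*exp(-2*I*pi/3) + 2*exp(2*I*pi/3))*conj(exp(2*I*pi/3)) + 1*(-1 + exp(-2*I*pi/3) + exp(-I*pi/3) + exp(I*pi/3) + 3*exp(2*I*pi/3))*conj(exp(-2*I*pi/3))]
      = (1/6)[(9) + (exp(-I*pi/3) - exp(-2*I*pi/3) + 3*exp(2*I*pi/3)) + (2 + 4*exp(-2*I*pi/3) + 3*exp(2*I*pi/3)) + (1) + (2 + 3*exp(-2*I*pi/3) + 4*exp(2*I*pi/3)) + (3*exp(-2*I*pi/3) - exp(2*I*pi/3) + exp(I*pi/3))] = 6/6 = 1
  <chi_rho, chi_3> = (1/6)[1*(9)*conj(1) + 1*(-1 + 3*exp(-2*I*pi/3) + exp(-I*pi/3) + exp(2*I*pi/3) + exp(I*pi/3))*conj(-1) + 1*(3 + 2*exp(-2*I*pi/3) + 4*exp(2*I*pi/3))*conj(1) + 1*(1)*conj(-1) + 1*(3 + 4*exp(-2*I*pi/3) + 2*exp(2*I*pi/3))*conj(1) + 1*(-1 + exp(-2*I*pi/3) + exp(-I*pi/3) + exp(I*pi/3) + 3*exp(2*I*pi/3))*conj(-1)]
      = (1/6)[(9) + (1 - exp(I*pi/3) - exp(2*I*pi/3) - exp(-I*pi/3) - 3*exp(-2*I*pi/3)) + (3 + 2*exp(-2*I*pi/3) + 4*exp(2*I*pi/3)) + (-1) + (3 + 4*exp(-2*I*pi/3) + 2*exp(2*I*pi/3)) + (1 - 3*exp(2*I*pi/3) - exp(I*pi/3) - exp(-I*pi/3) - exp(-2*I*pi/3))] = 12/6 = 2
  <chi_rho, chi_4> = (1/6)[1*(9)*conj(1) + 1*(-1 + 3*exp(-2*I*pi/3) + exp(-I*pi/3) + exp(2*I*pi/3) + exp(I*pi/3))*conj(exp(-2*I*pi/3)) + 1*(3 + 2*exp(-2*I*pi/3) + 4*exp(2*I*pi/3))*conj(exp(2*I*pi/3)) + 1*(1)*conj(1) + 1*(3 + 4*exp(-2*I*pi/3) + 2*exp(2*I*pi/3))*conj(exp(-2*I*pi/3)) + 1*(-1 + exp(-2*I*pi/3) + exp(-I*pi/3) + exp(I*pi/3) + 3*exp(2*I*pi/3))*conj(exp(2*I*pi/3))]
      = (1/6)[(9) + (2 + exp(-2*I*pi/3) - exp(2*I*pi/3) + exp(I*pi/3)) + (4 + 3*exp(-2*I*pi/3) + 2*exp(2*I*pi/3)) + (1) + (4 + 2*exp(-2*I*pi/3) + 3*exp(2*I*pi/3)) + (2 + exp(-I*pi/3) + exp(2*I*pi/3) - exp(-2*I*pi/3))] = 18/6 = 3
  <chi_rho, chi_5> = (1/6)[1*(9)*conj(1) + 1*(-1 + 3*exp(-2*I*pi/3) + exp(-I*pi/3) + exp(2*I*pi/3) + exp(I*pi/3))*conj(exp(-I*pi/3)) + 1*(3 + 2*exp(-2*I*pi/3) + 4*exp(2*I*pi/3))*conj(exp(-2*I*pi/3)) + 1*(1)*conj(-1) + 1*(3 + 4*exp(-2*I*pi/3) + 2*exp(2*I*pi/3))*conj(exp(2*I*pi/3)) + 1*(-1 + exp(-2*I*pi/3) + exp(-I*pi/3) + exp(I*pi/3) + 3*exp(2*I*pi/3))*conj(exp(I*pi/3))]
      = (1/6)[(9) + (3*exp(-I*pi/3) - exp(I*pi/3) + exp(2*I*pi/3)) + (2 + 4*exp(-2*I*pi/3) + 3*exp(2*I*pi/3)) + (-1) + (2 + 3*exp(-2*I*pi/3) + 4*exp(2*I*pi/3)) + (exp(-2*I*pi/3) - exp(-I*pi/3) + 3*exp(I*pi/3))] = 6/6 = 1
(Exp terms are combined using exp(i*s)*conj(exp(i*t)) = exp(i*(s-t)), and sums of them are collapsed using the identity that for every m > 1 the m distinct m-th roots of unity sum to 0, e.g. 1 + exp(2*I*pi/3) + exp(-2*I*pi/3) = 0.)
Dimension check: dim(rho) = sum (mult * dim) = 1*1 + 1*1 + 1*1 + 2*1 + 3*1 + 1*1 = 9 = chi_rho(e) = 9.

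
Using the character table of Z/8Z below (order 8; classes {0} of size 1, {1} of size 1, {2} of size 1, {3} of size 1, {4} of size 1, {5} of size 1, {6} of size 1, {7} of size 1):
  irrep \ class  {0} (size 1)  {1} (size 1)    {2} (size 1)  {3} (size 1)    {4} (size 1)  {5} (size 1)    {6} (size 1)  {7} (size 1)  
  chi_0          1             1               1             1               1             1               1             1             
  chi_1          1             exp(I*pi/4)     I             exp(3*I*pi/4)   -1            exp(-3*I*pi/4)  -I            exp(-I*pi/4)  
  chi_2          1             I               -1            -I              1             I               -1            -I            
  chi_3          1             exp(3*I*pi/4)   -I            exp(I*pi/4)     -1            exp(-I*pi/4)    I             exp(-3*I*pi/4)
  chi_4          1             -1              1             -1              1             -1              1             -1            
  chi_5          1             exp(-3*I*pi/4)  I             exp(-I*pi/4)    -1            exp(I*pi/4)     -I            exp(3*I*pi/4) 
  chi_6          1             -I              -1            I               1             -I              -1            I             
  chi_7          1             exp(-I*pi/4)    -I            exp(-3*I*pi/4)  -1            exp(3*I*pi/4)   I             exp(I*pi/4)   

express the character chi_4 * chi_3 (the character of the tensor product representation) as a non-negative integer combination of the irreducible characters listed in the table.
chi_4 tensor chi_3 = chi_7 (all other irreducibles have multiplicity 0).

Justification: The character of a tensor product is the pointwise product (chi_4 * chi_3)(C) = chi_4(C) * chi_3(C):
  {0}: (1)*(1), {1}: (-1)*(exp(3*I*pi/4)), {2}: (1)*(-I), {3}: (-1)*(exp(I*pi/4)), {4}: (1)*(-1), {5}: (-1)*(exp(-I*pi/4)), {6}: (1)*(I), {7}: (-1)*(exp(-3*I*pi/4))
so (chi_4 * chi_3) takes values
  {0} -> 1, {1} -> -exp(3*I*pi/4), {2} -> -I, {3} -> -exp(I*pi/4), {4} -> -1, {5} -> -exp(-I*pi/4), {6} -> I, {7} -> -exp(-3*I*pi/4).
Now take the inner product of this character with each irreducible chi from the table, <chi_4*chi_3, chi> = (1/8) sum_C |C| (chi_4*chi_3)(C) conj(chi(C)):
  <chi_4*chi_3, chi_0> = (1/8)[1*(1)*conj(1) + 1*(-exp(3*I*pi/4))*conj(1) + 1*(-I)*conj(1) + 1*(-exp(I*pi/4))*conj(1) + 1*(-1)*conj(1) + 1*(-exp(-I*pi/4))*conj(1) + 1*(I)*conj(1) + 1*(-exp(-3*I*pi/4))*conj(1)]
      = (1/8)[(1) + (-exp(3*I*pi/4)) + (-I) + (-exp(I*pi/4)) + (-1) + (-exp(-I*pi/4)) + (I) + (-exp(-3*I*pi/4))] = 0/8 = 0
  <chi_4*chi_3, chi_1> = (1/8)[1*(1)*conj(1) + 1*(-exp(3*I*pi/4))*conj(exp(I*pi/4)) + 1*(-I)*conj(I) + 1*(-exp(I*pi/4))*conj(exp(3*I*pi/4)) + 1*(-1)*conj(-1) + 1*(-exp(-I*pi/4))*conj(exp(-3*I*pi/4)) + 1*(I)*conj(-I) + 1*(-exp(-3*I*pi/4))*conj(exp(-I*pi/4))]
      = (1/8)[(1) + (-I) + (-1) + (I) + (1) + (-I) + (-1) + (I)] = 0/8 = 0
  <chi_4*chi_3, chi_2> = (1/8)[1*(1)*conj(1) + 1*(-exp(3*I*pi/4))*conj(I) + 1*(-I)*conj(-1) + 1*(-exp(I*pi/4))*conj(-I) + 1*(-1)*conj(1) + 1*(-exp(-I*pi/4))*conj(I) + 1*(I)*conj(-1) + 1*(-exp(-3*I*pi/4))*conj(-I)]
      = (1/8)[(1) + (exp(-3*I*pi/4)) + (I) + (-exp(3*I*pi/4)) + (-1) + (exp(I*pi/4)) + (-I) + (-exp(-I*pi/4))] = 0/8 = 0
  <chi_4*chi_3, chi_3> = (1/8)[1*(1)*conj(1) + 1*(-exp(3*I*pi/4))*conj(exp(3*I*pi/4)) + 1*(-I)*conj(-I) + 1*(-exp(I*pi/4))*conj(exp(I*pi/4)) + 1*(-1)*conj(-1) + 1*(-exp(-I*pi/4))*conj(exp(-I*pi/4)) + 1*(I)*conj(I) + 1*(-exp(-3*I*pi/4))*conj(exp(-3*I*pi/4))]
      = (1/8)[(1) + (-1) + (1) + (-1) + (1) + (-1) + (1) + (-1)] = 0/8 = 0
  <chi_4*chi_3, chi_4> = (1/8)[1*(1)*conj(1) + 1*(-exp(3*I*pi/4))*conj(-1) + 1*(-I)*conj(1) + 1*(-exp(I*pi/4))*conj(-1) + 1*(-1)*conj(1) + 1*(-exp(-I*pi/4))*conj(-1) + 1*(I)*conj(1) + 1*(-exp(-3*I*pi/4))*conj(-1)]
      = (1/8)[(1) + (exp(3*I*pi/4)) + (-I) + (exp(I*pi/4)) + (-1) + (exp(-I*pi/4)) + (I) + (exp(-3*I*pi/4))] = 0/8 = 0
  <chi_4*chi_3, chi_5> = (1/8)[1*(1)*conj(1) + 1*(-exp(3*I*pi/4))*conj(exp(-3*I*pi/4)) + 1*(-I)*conj(I) + 1*(-exp(I*pi/4))*conj(exp(-I*pi/4)) + 1*(-1)*conj(-1) + 1*(-exp(-I*pi/4))*conj(exp(I*pi/4)) + 1*(I)*conj(-I) + 1*(-exp(-3*I*pi/4))*conj(exp(3*I*pi/4))]
      = (1/8)[(1) + (I) + (-1) + (-I) + (1) + (I) + (-1) + (-I)] = 0/8 = 0
  <chi_4*chi_3, chi_6> = (1/8)[1*(1)*conj(1) + 1*(-exp(3*I*pi/4))*conj(-I) + 1*(-I)*conj(-1) + 1*(-exp(I*pi/4))*conj(I) + 1*(-1)*conj(1) + 1*(-exp(-I*pi/4))*conj(-I) + 1*(I)*conj(-1) + 1*(-exp(-3*I*pi/4))*conj(I)]
      = (1/8)[(1) + (-exp(-3*I*pi/4)) + (I) + (exp(3*I*pi/4)) + (-1) + (-exp(I*pi/4)) + (-I) + (exp(-I*pi/4))] = 0/8 = 0
  <chi_4*chi_3, chi_7> = (1/8)[1*(1)*conj(1) + 1*(-exp(3*I*pi/4))*conj(exp(-I*pi/4)) + 1*(-I)*conj(-I) + 1*(-exp(I*pi/4))*conj(exp(-3*I*pi/4)) + 1*(-1)*conj(-1) + 1*(-exp(-I*pi/4))*conj(exp(3*I*pi/4)) + 1*(I)*conj(I) + 1*(-exp(-3*I*pi/4))*conj(exp(I*pi/4))]
      = (1/8)[(1) + (1) + (1) + (1) + (1) + (1) + (1) + (1)] = 8/8 = 1
(Exp terms are combined using exp(i*s)*conj(exp(i*t)) = exp(i*(s-t)), and sums of them are collapsed using the identity that for every m > 1 the m distinct m-th roots of unity sum to 0, e.g. 1 + exp(2*I*pi/3) + exp(-2*I*pi/3) = 0.)
Hence the multiplicities are chi_7: 1. Dimension check: dim(chi_4)*dim(chi_3) = 1*1 = 1 and sum (mult * dim) = 1*1 = 1.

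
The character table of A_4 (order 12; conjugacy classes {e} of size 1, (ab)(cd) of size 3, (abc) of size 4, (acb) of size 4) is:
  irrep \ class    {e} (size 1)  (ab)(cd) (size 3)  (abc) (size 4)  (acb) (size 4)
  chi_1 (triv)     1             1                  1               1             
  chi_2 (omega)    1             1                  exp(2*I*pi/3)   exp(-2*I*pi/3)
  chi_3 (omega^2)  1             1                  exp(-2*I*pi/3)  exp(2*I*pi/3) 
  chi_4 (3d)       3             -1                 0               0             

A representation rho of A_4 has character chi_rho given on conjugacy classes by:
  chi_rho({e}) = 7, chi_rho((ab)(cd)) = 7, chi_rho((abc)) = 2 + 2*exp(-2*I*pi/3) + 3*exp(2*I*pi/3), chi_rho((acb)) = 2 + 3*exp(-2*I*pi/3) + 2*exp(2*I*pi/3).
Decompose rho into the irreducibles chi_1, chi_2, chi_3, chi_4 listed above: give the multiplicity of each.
Multiplicities: chi_1: 2, chi_2: 3, chi_3: 2, chi_4: 0.

Use <chi_rho, chi> = (1/|G|) sum_C |C| * chi_rho(C) * conj(chi(C)) with |G| = 12 for each irreducible chi in the table:
  <chi_rho, chi_1> = (1/12)[1*(7)*conj(1) + 3*(7)*conj(1) + 4*(2 + 2*exp(-2*I*pi/3) + 3*exp(2*I*pi/3))*conj(1) + 4*(2 + 3*exp(-2*I*pi/3) + 2*exp(2*I*pi/3))*conj(1)]
      = (1/12)[(7) + (21) + (8 + 8*exp(-2*I*pi/3) + 12*exp(2*I*pi/3)) + (8 + 12*exp(-2*I*pi/3) + 8*exp(2*I*pi/3))] = 24/12 = 2
  <chi_rho, chi_2> = (1/12)[1*(7)*conj(1) + 3*(7)*conj(1) + 4*(2 + 2*exp(-2*I*pi/3) + 3*exp(2*I*pi/3))*conj(exp(2*I*pi/3)) + 4*(2 + 3*exp(-2*I*pi/3) + 2*exp(2*I*pi/3))*conj(exp(-2*I*pi/3))]
      = (1/12)[(7) + (21) + (4) + (4)] = 36/12 = 3
  <chi_rho, chi_3> = (1/12)[1*(7)*conj(1) + 3*(7)*conj(1) + 4*(2 + 2*exp(-2*I*pi/3) + 3*exp(2*I*pi/3))*conj(exp(-2*I*pi/3)) + 4*(2 + 3*exp(-2*I*pi/3) + 2*exp(2*I*pi/3))*conj(exp(2*I*pi/3))]
      = (1/12)[(7) + (21) + (8 + 12*exp(-2*I*pi/3) + 8*exp(2*I*pi/3)) + (8 + 8*exp(-2*I*pi/3) + 12*exp(2*I*pi/3))] = 24/12 = 2
  <chi_rho, chi_4> = (1/12)[1*(7)*conj(3) + 3*(7)*conj(-1) + 4*(2 + 2*exp(-2*I*pi/3) + 3*exp(2*I*pi/3))*conj(0) + 4*(2 + 3*exp(-2*I*pi/3) + 2*exp(2*I*pi/3))*conj(0)]
      = (1/12)[(21) + (-21) + (0) + (0)] = 0/12 = 0
(Exp terms are combined using exp(i*s)*conj(exp(i*t)) = exp(i*(s-t)), and sums of them are collapsed using the identity that for every m > 1 the m distinct m-th roots of unity sum to 0, e.g. 1 + exp(2*I*pi/3) + exp(-2*I*pi/3) = 0.)
Dimension check: dim(rho) = sum (mult * dim) = 2*1 + 3*1 + 2*1 + 0*3 = 7 = chi_rho(e) = 7.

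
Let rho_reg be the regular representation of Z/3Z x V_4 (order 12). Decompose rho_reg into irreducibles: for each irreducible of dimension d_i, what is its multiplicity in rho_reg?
Each irreducible V_i of dimension d_i appears with multiplicity d_i, i.e. rho_reg = (direct sum over all irreducibles V_i) d_i V_i. The irreducible dimensions for Z/3Z x V_4 are 1, 1, 1, 1, 1, 1, 1, 1, 1, 1, 1, 1: 12 irreducibles of dimension 1, each with multiplicity 1. Total dimension 12*1*1 = 12 = |G|.

Derivation: General theorem: in the regular representation of a finite group G, each irreducible appears with multiplicity equal to its dimension. Check: dim(rho_reg) = sum d_i^2 = 1 + 1 + 1 + 1 + 1 + 1 + 1 + 1 + 1 + 1 + 1 + 1 = 12 = |G|.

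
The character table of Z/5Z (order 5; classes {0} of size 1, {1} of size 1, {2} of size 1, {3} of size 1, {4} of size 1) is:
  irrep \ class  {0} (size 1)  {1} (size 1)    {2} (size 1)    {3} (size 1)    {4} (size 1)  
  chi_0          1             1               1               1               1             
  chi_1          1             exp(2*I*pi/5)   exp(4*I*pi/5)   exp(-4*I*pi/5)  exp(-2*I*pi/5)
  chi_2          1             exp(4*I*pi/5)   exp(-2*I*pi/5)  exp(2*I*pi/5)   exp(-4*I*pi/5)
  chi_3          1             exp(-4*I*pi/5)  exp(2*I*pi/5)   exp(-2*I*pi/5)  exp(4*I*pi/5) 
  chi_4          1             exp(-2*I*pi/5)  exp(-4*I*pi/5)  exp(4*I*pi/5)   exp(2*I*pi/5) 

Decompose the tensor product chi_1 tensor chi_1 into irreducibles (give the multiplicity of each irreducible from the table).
chi_1 tensor chi_1 = chi_2 (all other irreducibles have multiplicity 0).

Details: The character of a tensor product is the pointwise product (chi_1 * chi_1)(C) = chi_1(C) * chi_1(C):
  {0}: (1)*(1), {1}: (exp(2*I*pi/5))*(exp(2*I*pi/5)), {2}: (exp(4*I*pi/5))*(exp(4*I*pi/5)), {3}: (exp(-4*I*pi/5))*(exp(-4*I*pi/5)), {4}: (exp(-2*I*pi/5))*(exp(-2*I*pi/5))
so (chi_1 * chi_1) takes values
  {0} -> 1, {1} -> exp(4*I*pi/5), {2} -> exp(-2*I*pi/5), {3} -> exp(2*I*pi/5), {4} -> exp(-4*I*pi/5).
Now take the inner product of this character with each irreducible chi from the table, <chi_1*chi_1, chi> = (1/5) sum_C |C| (chi_1*chi_1)(C) conj(chi(C)):
  <chi_1*chi_1, chi_0> = (1/5)[1*(1)*conj(1) + 1*(exp(4*I*pi/5))*conj(1) + 1*(exp(-2*I*pi/5))*conj(1) + 1*(exp(2*I*pi/5))*conj(1) + 1*(exp(-4*I*pi/5))*conj(1)]
      = (1/5)[(1) + (exp(4*I*pi/5)) + (exp(-2*I*pi/5)) + (exp(2*I*pi/5)) + (exp(-4*I*pi/5))] = 0/5 = 0
  <chi_1*chi_1, chi_1> = (1/5)[1*(1)*conj(1) + 1*(exp(4*I*pi/5))*conj(exp(2*I*pi/5)) + 1*(exp(-2*I*pi/5))*conj(exp(4*I*pi/5)) + 1*(exp(2*I*pi/5))*conj(exp(-4*I*pi/5)) + 1*(exp(-4*I*pi/5))*conj(exp(-2*I*pi/5))]
      = (1/5)[(1) + (exp(2*I*pi/5)) + (exp(4*I*pi/5)) + (exp(-4*I*pi/5)) + (exp(-2*I*pi/5))] = 0/5 = 0
  <chi_1*chi_1, chi_2> = (1/5)[1*(1)*conj(1) + 1*(exp(4*I*pi/5))*conj(exp(4*I*pi/5)) + 1*(exp(-2*I*pi/5))*conj(exp(-2*I*pi/5)) + 1*(exp(2*I*pi/5))*conj(exp(2*I*pi/5)) + 1*(exp(-4*I*pi/5))*conj(exp(-4*I*pi/5))]
      = (1/5)[(1) + (1) + (1) + (1) + (1)] = 5/5 = 1
  <chi_1*chi_1, chi_3> = (1/5)[1*(1)*conj(1) + 1*(exp(4*I*pi/5))*conj(exp(-4*I*pi/5)) + 1*(exp(-2*I*pi/5))*conj(exp(2*I*pi/5)) + 1*(exp(2*I*pi/5))*conj(exp(-2*I*pi/5)) + 1*(exp(-4*I*pi/5))*conj(exp(4*I*pi/5))]
      = (1/5)[(1) + (exp(-2*I*pi/5)) + (exp(-4*I*pi/5)) + (exp(4*I*pi/5)) + (exp(2*I*pi/5))] = 0/5 = 0
  <chi_1*chi_1, chi_4> = (1/5)[1*(1)*conj(1) + 1*(exp(4*I*pi/5))*conj(exp(-2*I*pi/5)) + 1*(exp(-2*I*pi/5))*conj(exp(-4*I*pi/5)) + 1*(exp(2*I*pi/5))*conj(exp(4*I*pi/5)) + 1*(exp(-4*I*pi/5))*conj(exp(2*I*pi/5))]
      = (1/5)[(1) + (exp(-4*I*pi/5)) + (exp(2*I*pi/5)) + (exp(-2*I*pi/5)) + (exp(4*I*pi/5))] = 0/5 = 0
(Exp terms are combined using exp(i*s)*conj(exp(i*t)) = exp(i*(s-t)), and sums of them are collapsed using the identity that for every m > 1 the m distinct m-th roots of unity sum to 0, e.g. 1 + exp(2*I*pi/3) + exp(-2*I*pi/3) = 0.)
Hence the multiplicities are chi_2: 1. Dimension check: dim(chi_1)*dim(chi_1) = 1*1 = 1 and sum (mult * dim) = 1*1 = 1.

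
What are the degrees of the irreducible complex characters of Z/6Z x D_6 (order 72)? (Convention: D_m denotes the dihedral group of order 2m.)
Dimensions: 1, 1, 1, 1, 1, 1, 1, 1, 1, 1, 1, 1, 1, 1, 1, 1, 1, 1, 1, 1, 1, 1, 1, 1, 2, 2, 2, 2, 2, 2, 2, 2, 2, 2, 2, 2

Derivation: There are 36 irreducibles (= number of conjugacy classes). Their dimensions d_i satisfy sum d_i^2 = |G| = 72: 1 + 1 + 1 + 1 + 1 + 1 + 1 + 1 + 1 + 1 + 1 + 1 + 1 + 1 + 1 + 1 + 1 + 1 + 1 + 1 + 1 + 1 + 1 + 1 + 4 + 4 + 4 + 4 + 4 + 4 + 4 + 4 + 4 + 4 + 4 + 4 = 72. (For the product with Z/6Z: each of the 6 1-dim characters of Z/6Z tensors with each irrep of D_6, giving 6 copies of each D_6-dimension.)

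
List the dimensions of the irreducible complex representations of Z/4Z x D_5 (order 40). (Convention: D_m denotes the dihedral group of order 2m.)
Dimensions: 1, 1, 1, 1, 1, 1, 1, 1, 2, 2, 2, 2, 2, 2, 2, 2

Proof sketch: There are 16 irreducibles (= number of conjugacy classes). Their dimensions d_i satisfy sum d_i^2 = |G| = 40: 1 + 1 + 1 + 1 + 1 + 1 + 1 + 1 + 4 + 4 + 4 + 4 + 4 + 4 + 4 + 4 = 40. (For the product with Z/4Z: each of the 4 1-dim characters of Z/4Z tensors with each irrep of D_5, giving 4 copies of each D_5-dimension.)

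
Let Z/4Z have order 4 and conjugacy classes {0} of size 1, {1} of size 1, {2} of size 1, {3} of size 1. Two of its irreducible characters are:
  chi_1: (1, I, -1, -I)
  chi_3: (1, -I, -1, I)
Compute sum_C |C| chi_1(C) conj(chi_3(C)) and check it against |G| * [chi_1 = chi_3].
Sum = 0; so <chi_1, chi_3> = 0 (distinct irreducibles are orthogonal).

Proof sketch: Compute term by term over conjugacy classes (|C| * chi_1(C) * conj(chi_3(C))):
  1*(1)*conj(1) + 1*(I)*conj(-I) + 1*(-1)*conj(-1) + 1*(-I)*conj(I)
  = (1) + (-1) + (1) + (-1)
  = 0.
(Exp terms are combined using exp(i*s)*conj(exp(i*t)) = exp(i*(s-t)), and sums of them are collapsed using the identity that for every m > 1 the m distinct m-th roots of unity sum to 0, e.g. 1 + exp(2*I*pi/3) + exp(-2*I*pi/3) = 0.)
Dividing by |G| = 4 gives 0/4 = 0, matching the row-orthogonality relation <chi_1, chi_3> = [chi_1 = chi_3].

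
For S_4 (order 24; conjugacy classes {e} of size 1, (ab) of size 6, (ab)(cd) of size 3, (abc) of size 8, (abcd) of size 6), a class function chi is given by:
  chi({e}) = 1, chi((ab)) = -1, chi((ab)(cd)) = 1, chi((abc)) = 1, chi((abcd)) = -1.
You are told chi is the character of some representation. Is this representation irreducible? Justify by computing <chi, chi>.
Irreducible: <chi, chi> = 1.

Argument: <chi, chi> = (1/|G|) sum_C |C| * |chi(C)|^2 = (1/24)[1*|1|^2 + 6*|-1|^2 + 3*|1|^2 + 8*|1|^2 + 6*|-1|^2]
  = (1/24)[(1) + (6) + (3) + (8) + (6)] = 24/24 = 1.
A character is irreducible iff <chi, chi> = 1, so this representation is irreducible.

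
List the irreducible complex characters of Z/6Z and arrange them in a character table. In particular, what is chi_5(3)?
Character table of Z/6Z (irreps indexed chi_0,...,chi_5 with chi_k(m) = zeta_6^(k*m), zeta_6 = exp(2*pi*i/6)):
  irrep \ class  {0} (size 1)  {1} (size 1)    {2} (size 1)    {3} (size 1)  {4} (size 1)    {5} (size 1)  
  chi_0          1             1               1               1             1               1             
  chi_1          1             exp(I*pi/3)     exp(2*I*pi/3)   -1            exp(-2*I*pi/3)  exp(-I*pi/3)  
  chi_2          1             exp(2*I*pi/3)   exp(-2*I*pi/3)  1             exp(2*I*pi/3)   exp(-2*I*pi/3)
  chi_3          1             -1              1               -1            1               -1            
  chi_4          1             exp(-2*I*pi/3)  exp(2*I*pi/3)   1             exp(-2*I*pi/3)  exp(2*I*pi/3) 
  chi_5          1             exp(-I*pi/3)    exp(-2*I*pi/3)  -1            exp(2*I*pi/3)   exp(I*pi/3)   

Spot check: chi_5(3) = zeta_6^(5*3) = zeta_6^15 = -1.

Explanation: Z/6Z is abelian, so all 6 irreducible complex representations are 1-dimensional. They are given by chi_k(m) = zeta_6^(k*m) for k = 0,...,5. Row orthogonality: sum_m chi_k(m) conj(chi_l(m)) = 6 * [k = l].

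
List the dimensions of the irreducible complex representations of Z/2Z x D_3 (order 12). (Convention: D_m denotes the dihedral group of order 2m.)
Dimensions: 1, 1, 1, 1, 2, 2

Derivation: There are 6 irreducibles (= number of conjugacy classes). Their dimensions d_i satisfy sum d_i^2 = |G| = 12: 1 + 1 + 1 + 1 + 4 + 4 = 12. (For the product with Z/2Z: each of the 2 1-dim characters of Z/2Z tensors with each irrep of D_3, giving 2 copies of each D_3-dimension.)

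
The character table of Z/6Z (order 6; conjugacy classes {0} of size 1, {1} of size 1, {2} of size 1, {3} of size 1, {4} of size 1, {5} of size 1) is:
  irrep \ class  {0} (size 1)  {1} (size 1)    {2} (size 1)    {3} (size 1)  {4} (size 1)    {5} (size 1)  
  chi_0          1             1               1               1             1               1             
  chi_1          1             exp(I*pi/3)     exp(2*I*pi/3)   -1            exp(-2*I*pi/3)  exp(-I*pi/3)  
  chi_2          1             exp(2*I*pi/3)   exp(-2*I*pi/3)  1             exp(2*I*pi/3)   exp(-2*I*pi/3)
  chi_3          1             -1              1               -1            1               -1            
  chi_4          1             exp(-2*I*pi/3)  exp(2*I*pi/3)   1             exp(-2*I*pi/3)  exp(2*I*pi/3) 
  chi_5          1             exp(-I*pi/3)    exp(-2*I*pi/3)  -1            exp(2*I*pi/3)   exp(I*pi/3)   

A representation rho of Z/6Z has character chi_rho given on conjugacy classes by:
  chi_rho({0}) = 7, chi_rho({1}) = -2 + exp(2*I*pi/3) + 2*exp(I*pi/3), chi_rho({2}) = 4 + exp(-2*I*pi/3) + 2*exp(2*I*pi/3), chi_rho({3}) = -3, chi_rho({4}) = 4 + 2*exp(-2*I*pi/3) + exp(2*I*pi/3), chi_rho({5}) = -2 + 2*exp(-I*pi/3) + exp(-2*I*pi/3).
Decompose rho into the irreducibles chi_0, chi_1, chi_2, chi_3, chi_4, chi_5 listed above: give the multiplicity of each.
Multiplicities: chi_0: 1, chi_1: 2, chi_2: 1, chi_3: 3, chi_4: 0, chi_5: 0.

Why: Use <chi_rho, chi> = (1/|G|) sum_C |C| * chi_rho(C) * conj(chi(C)) with |G| = 6 for each irreducible chi in the table:
  <chi_rho, chi_0> = (1/6)[1*(7)*conj(1) + 1*(-2 + exp(2*I*pi/3) + 2*exp(I*pi/3))*conj(1) + 1*(4 + exp(-2*I*pi/3) + 2*exp(2*I*pi/3))*conj(1) + 1*(-3)*conj(1) + 1*(4 + 2*exp(-2*I*pi/3) + exp(2*I*pi/3))*conj(1) + 1*(-2 + 2*exp(-I*pi/3) + exp(-2*I*pi/3))*conj(1)]
      = (1/6)[(7) + (-2 + exp(2*I*pi/3) + 2*exp(I*pi/3)) + (4 + exp(-2*I*pi/3) + 2*exp(2*I*pi/3)) + (-3) + (4 + 2*exp(-2*I*pi/3) + exp(2*I*pi/3)) + (-2 + 2*exp(-I*pi/3) + exp(-2*I*pi/3))] = 6/6 = 1
  <chi_rho, chi_1> = (1/6)[1*(7)*conj(1) + 1*(-2 + exp(2*I*pi/3) + 2*exp(I*pi/3))*conj(exp(I*pi/3)) + 1*(4 + exp(-2*I*pi/3) + 2*exp(2*I*pi/3))*conj(exp(2*I*pi/3)) + 1*(-3)*conj(-1) + 1*(4 + 2*exp(-2*I*pi/3) + exp(2*I*pi/3))*conj(exp(-2*I*pi/3)) + 1*(-2 + 2*exp(-I*pi/3) + exp(-2*I*pi/3))*conj(exp(-I*pi/3))]
      = (1/6)[(7) + (2 + exp(I*pi/3) - 2*exp(-I*pi/3)) + (2 + 4*exp(-2*I*pi/3) + exp(2*I*pi/3)) + (3) + (2 + exp(-2*I*pi/3) + 4*exp(2*I*pi/3)) + (2 - 2*exp(I*pi/3) + exp(-I*pi/3))] = 12/6 = 2
  <chi_rho, chi_2> = (1/6)[1*(7)*conj(1) + 1*(-2 + exp(2*I*pi/3) + 2*exp(I*pi/3))*conj(exp(2*I*pi/3)) + 1*(4 + exp(-2*I*pi/3) + 2*exp(2*I*pi/3))*conj(exp(-2*I*pi/3)) + 1*(-3)*conj(1) + 1*(4 + 2*exp(-2*I*pi/3) + exp(2*I*pi/3))*conj(exp(2*I*pi/3)) + 1*(-2 + 2*exp(-I*pi/3) + exp(-2*I*pi/3))*conj(exp(-2*I*pi/3))]
      = (1/6)[(7) + (3) + (1 + 2*exp(-2*I*pi/3) + 4*exp(2*I*pi/3)) + (-3) + (1 + 4*exp(-2*I*pi/3) + 2*exp(2*I*pi/3)) + (3)] = 6/6 = 1
  <chi_rho, chi_3> = (1/6)[1*(7)*conj(1) + 1*(-2 + exp(2*I*pi/3) + 2*exp(I*pi/3))*conj(-1) + 1*(4 + exp(-2*I*pi/3) + 2*exp(2*I*pi/3))*conj(1) + 1*(-3)*conj(-1) + 1*(4 + 2*exp(-2*I*pi/3) + exp(2*I*pi/3))*conj(1) + 1*(-2 + 2*exp(-I*pi/3) + exp(-2*I*pi/3))*conj(-1)]
      = (1/6)[(7) + (2 - 2*exp(I*pi/3) - exp(2*I*pi/3)) + (4 + exp(-2*I*pi/3) + 2*exp(2*I*pi/3)) + (3) + (4 + 2*exp(-2*I*pi/3) + exp(2*I*pi/3)) + (2 - exp(-2*I*pi/3) - 2*exp(-I*pi/3))] = 18/6 = 3
  <chi_rho, chi_4> = (1/6)[1*(7)*conj(1) + 1*(-2 + exp(2*I*pi/3) + 2*exp(I*pi/3))*conj(exp(-2*I*pi/3)) + 1*(4 + exp(-2*I*pi/3) + 2*exp(2*I*pi/3))*conj(exp(2*I*pi/3)) + 1*(-3)*conj(1) + 1*(4 + 2*exp(-2*I*pi/3) + exp(2*I*pi/3))*conj(exp(-2*I*pi/3)) + 1*(-2 + 2*exp(-I*pi/3) + exp(-2*I*pi/3))*conj(exp(2*I*pi/3))]
      = (1/6)[(7) + (-2 - 2*exp(2*I*pi/3) + exp(-2*I*pi/3)) + (2 + 4*exp(-2*I*pi/3) + exp(2*I*pi/3)) + (-3) + (2 + exp(-2*I*pi/3) + 4*exp(2*I*pi/3)) + (-2 + exp(2*I*pi/3) - 2*exp(-2*I*pi/3))] = 0/6 = 0
  <chi_rho, chi_5> = (1/6)[1*(7)*conj(1) + 1*(-2 + exp(2*I*pi/3) + 2*exp(I*pi/3))*conj(exp(-I*pi/3)) + 1*(4 + exp(-2*I*pi/3) + 2*exp(2*I*pi/3))*conj(exp(-2*I*pi/3)) + 1*(-3)*conj(-1) + 1*(4 + 2*exp(-2*I*pi/3) + exp(2*I*pi/3))*conj(exp(2*I*pi/3)) + 1*(-2 + 2*exp(-I*pi/3) + exp(-2*I*pi/3))*conj(exp(I*pi/3))]
      = (1/6)[(7) + (-3) + (1 + 2*exp(-2*I*pi/3) + 4*exp(2*I*pi/3)) + (3) + (1 + 4*exp(-2*I*pi/3) + 2*exp(2*I*pi/3)) + (-3)] = 0/6 = 0
(Exp terms are combined using exp(i*s)*conj(exp(i*t)) = exp(i*(s-t)), and sums of them are collapsed using the identity that for every m > 1 the m distinct m-th roots of unity sum to 0, e.g. 1 + exp(2*I*pi/3) + exp(-2*I*pi/3) = 0.)
Dimension check: dim(rho) = sum (mult * dim) = 1*1 + 2*1 + 1*1 + 3*1 + 0*1 + 0*1 = 7 = chi_rho(e) = 7.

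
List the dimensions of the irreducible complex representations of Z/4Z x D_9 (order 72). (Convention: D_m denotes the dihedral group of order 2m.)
Dimensions: 1, 1, 1, 1, 1, 1, 1, 1, 2, 2, 2, 2, 2, 2, 2, 2, 2, 2, 2, 2, 2, 2, 2, 2

Proof sketch: There are 24 irreducibles (= number of conjugacy classes). Their dimensions d_i satisfy sum d_i^2 = |G| = 72: 1 + 1 + 1 + 1 + 1 + 1 + 1 + 1 + 4 + 4 + 4 + 4 + 4 + 4 + 4 + 4 + 4 + 4 + 4 + 4 + 4 + 4 + 4 + 4 = 72. (For the product with Z/4Z: each of the 4 1-dim characters of Z/4Z tensors with each irrep of D_9, giving 4 copies of each D_9-dimension.)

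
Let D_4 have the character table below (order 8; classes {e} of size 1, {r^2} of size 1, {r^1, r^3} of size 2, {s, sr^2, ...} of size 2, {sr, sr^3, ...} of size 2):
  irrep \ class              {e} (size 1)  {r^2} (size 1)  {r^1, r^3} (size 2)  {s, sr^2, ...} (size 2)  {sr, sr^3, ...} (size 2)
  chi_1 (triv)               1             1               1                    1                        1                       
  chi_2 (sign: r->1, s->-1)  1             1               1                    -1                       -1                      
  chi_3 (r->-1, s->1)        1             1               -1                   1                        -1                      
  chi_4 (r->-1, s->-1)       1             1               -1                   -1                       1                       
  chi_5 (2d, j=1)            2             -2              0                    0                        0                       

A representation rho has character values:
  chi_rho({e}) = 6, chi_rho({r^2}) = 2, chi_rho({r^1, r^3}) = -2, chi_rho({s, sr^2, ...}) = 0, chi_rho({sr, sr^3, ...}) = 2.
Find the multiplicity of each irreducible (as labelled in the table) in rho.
Multiplicities: chi_1: 1, chi_2: 0, chi_3: 1, chi_4: 2, chi_5: 1.

Argument: Use <chi_rho, chi> = (1/|G|) sum_C |C| * chi_rho(C) * conj(chi(C)) with |G| = 8 for each irreducible chi in the table:
  <chi_rho, chi_1> = (1/8)[1*(6)*conj(1) + 1*(2)*conj(1) + 2*(-2)*conj(1) + 2*(0)*conj(1) + 2*(2)*conj(1)]
      = (1/8)[(6) + (2) + (-4) + (0) + (4)] = 8/8 = 1
  <chi_rho, chi_2> = (1/8)[1*(6)*conj(1) + 1*(2)*conj(1) + 2*(-2)*conj(1) + 2*(0)*conj(-1) + 2*(2)*conj(-1)]
      = (1/8)[(6) + (2) + (-4) + (0) + (-4)] = 0/8 = 0
  <chi_rho, chi_3> = (1/8)[1*(6)*conj(1) + 1*(2)*conj(1) + 2*(-2)*conj(-1) + 2*(0)*conj(1) + 2*(2)*conj(-1)]
      = (1/8)[(6) + (2) + (4) + (0) + (-4)] = 8/8 = 1
  <chi_rho, chi_4> = (1/8)[1*(6)*conj(1) + 1*(2)*conj(1) + 2*(-2)*conj(-1) + 2*(0)*conj(-1) + 2*(2)*conj(1)]
      = (1/8)[(6) + (2) + (4) + (0) + (4)] = 16/8 = 2
  <chi_rho, chi_5> = (1/8)[1*(6)*conj(2) + 1*(2)*conj(-2) + 2*(-2)*conj(0) + 2*(0)*conj(0) + 2*(2)*conj(0)]
      = (1/8)[(12) + (-4) + (0) + (0) + (0)] = 8/8 = 1
Dimension check: dim(rho) = sum (mult * dim) = 1*1 + 0*1 + 1*1 + 2*1 + 1*2 = 6 = chi_rho(e) = 6.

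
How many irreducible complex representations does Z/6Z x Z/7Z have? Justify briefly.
42

Explanation: The number of irreducible complex representations of a finite group equals its number of conjugacy classes. Z/6Z x Z/7Z is abelian of order 42, so every element is its own conjugacy class: 42 classes, so Z/6Z x Z/7Z (order 42) has exactly 42 irreducible complex representations.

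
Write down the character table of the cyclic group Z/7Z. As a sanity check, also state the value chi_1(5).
Character table of Z/7Z (irreps indexed chi_0,...,chi_6 with chi_k(m) = zeta_7^(k*m), zeta_7 = exp(2*pi*i/7)):
  irrep \ class  {0} (size 1)  {1} (size 1)    {2} (size 1)    {3} (size 1)    {4} (size 1)    {5} (size 1)    {6} (size 1)  
  chi_0          1             1               1               1               1               1               1             
  chi_1          1             exp(2*I*pi/7)   exp(4*I*pi/7)   exp(6*I*pi/7)   exp(-6*I*pi/7)  exp(-4*I*pi/7)  exp(-2*I*pi/7)
  chi_2          1             exp(4*I*pi/7)   exp(-6*I*pi/7)  exp(-2*I*pi/7)  exp(2*I*pi/7)   exp(6*I*pi/7)   exp(-4*I*pi/7)
  chi_3          1             exp(6*I*pi/7)   exp(-2*I*pi/7)  exp(4*I*pi/7)   exp(-4*I*pi/7)  exp(2*I*pi/7)   exp(-6*I*pi/7)
  chi_4          1             exp(-6*I*pi/7)  exp(2*I*pi/7)   exp(-4*I*pi/7)  exp(4*I*pi/7)   exp(-2*I*pi/7)  exp(6*I*pi/7) 
  chi_5          1             exp(-4*I*pi/7)  exp(6*I*pi/7)   exp(2*I*pi/7)   exp(-2*I*pi/7)  exp(-6*I*pi/7)  exp(4*I*pi/7) 
  chi_6          1             exp(-2*I*pi/7)  exp(-4*I*pi/7)  exp(-6*I*pi/7)  exp(6*I*pi/7)   exp(4*I*pi/7)   exp(2*I*pi/7) 

Spot check: chi_1(5) = zeta_7^(1*5) = zeta_7^5 = exp(-4*I*pi/7).

Why: Z/7Z is abelian, so all 7 irreducible complex representations are 1-dimensional. They are given by chi_k(m) = zeta_7^(k*m) for k = 0,...,6. Row orthogonality: sum_m chi_k(m) conj(chi_l(m)) = 7 * [k = l].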